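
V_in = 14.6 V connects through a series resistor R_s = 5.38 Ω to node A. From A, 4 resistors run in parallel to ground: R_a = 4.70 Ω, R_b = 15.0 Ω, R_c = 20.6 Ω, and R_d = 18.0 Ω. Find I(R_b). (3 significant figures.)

I ≈ 0.318 A

Combine the parallel branches: R_p = (1/4.70 + 1/15.0 + 1/20.6 + 1/18.0)⁻¹ = 2.607 Ω.
Node voltage V_A = V_in · R_p/(R_s + R_p) = 14.6 × 0.3264 = 4.766 V.
I(R_b) = V_A / R_b = 4.766/15.0 = 0.3177 A.
(Equivalently: I_total = 1.828 A, then current-divider fraction G_k/ΣG = 0.1738.)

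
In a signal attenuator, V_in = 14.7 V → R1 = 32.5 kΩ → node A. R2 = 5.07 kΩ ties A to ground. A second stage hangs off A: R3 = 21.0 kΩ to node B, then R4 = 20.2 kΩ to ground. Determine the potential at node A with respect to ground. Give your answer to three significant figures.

Looking into the second stage from A: R3 + R4 = 41.20 kΩ appears in parallel with R2.
Effective lower resistance at A: R2 ‖ 41.20 = 4.514 kΩ.
So V_A = 14.7 × 0.1220 = 1.793 V.

V_A ≈ 1.79 V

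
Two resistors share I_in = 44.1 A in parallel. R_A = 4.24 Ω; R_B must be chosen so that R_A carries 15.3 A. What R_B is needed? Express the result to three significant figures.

Two-branch current divider: I_A = I_in · R_B/(R_A + R_B).
15.3/44.1 = R_B/(R_A + R_B) → R_B = R_A · (0.3469)/(1 − 0.3469) = 4.24 × 0.5312 = 2.252 Ω.

R_B ≈ 2.25 Ω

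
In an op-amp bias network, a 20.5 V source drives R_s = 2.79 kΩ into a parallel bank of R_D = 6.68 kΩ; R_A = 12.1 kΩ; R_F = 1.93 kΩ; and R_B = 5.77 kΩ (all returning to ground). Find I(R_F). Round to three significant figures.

Parallel bank: R_p = 1/(1/6.68 + 1/12.1 + 1/1.93 + 1/5.77) = 1.082 kΩ.
V_A by voltage divider: V_A = 20.5 × 1.082/(2.79 + 1.082) = 5.730 V.
Branch current I = V_A/R_F = 5.730/1.93 = 2.969 mA.

I ≈ 2.97 mA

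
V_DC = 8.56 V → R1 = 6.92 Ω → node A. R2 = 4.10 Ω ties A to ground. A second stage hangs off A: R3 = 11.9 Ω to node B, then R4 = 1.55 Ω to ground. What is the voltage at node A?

The second stage (R3 + R4 = 13.45 Ω) loads node A in parallel with R2.
R2 ‖ (R3+R4) = 3.142 Ω.
V_A = 8.56 × 3.142/(6.92 + 3.142) = 2.673 V.

V_A ≈ 2.67 V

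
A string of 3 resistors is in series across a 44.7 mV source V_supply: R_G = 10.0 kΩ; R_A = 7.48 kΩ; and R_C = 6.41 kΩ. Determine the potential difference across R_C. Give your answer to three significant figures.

Total series resistance ΣR = 10.0 + 7.48 + 6.41 = 23.89 kΩ.
Voltage divider: V = V_supply · (6.410 / 23.89) = 44.7 × 0.2683 = 11.99 mV.

V ≈ 12.0 mV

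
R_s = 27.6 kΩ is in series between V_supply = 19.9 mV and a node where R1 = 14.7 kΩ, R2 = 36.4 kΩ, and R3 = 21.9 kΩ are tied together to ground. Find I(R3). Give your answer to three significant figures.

Parallel bank: R_p = 1/(1/14.7 + 1/36.4 + 1/21.9) = 7.084 kΩ.
V_A = 19.9 × 7.084/34.68 = 4.064 mV.
I(R3) = V_A / R3 = 4.064/21.9 = 0.1856 µA.

I ≈ 0.186 µA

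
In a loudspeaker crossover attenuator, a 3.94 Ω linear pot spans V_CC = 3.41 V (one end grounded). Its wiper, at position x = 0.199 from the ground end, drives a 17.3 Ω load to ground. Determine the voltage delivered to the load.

Lower segment x·R_p = 0.7841 Ω; upper segment (1−x)·R_p = 3.156 Ω.
R_L loads the lower segment: effective lower R = 0.7501 Ω.
Then V_out = V_CC · 0.7501/(3.156 + 0.7501) = 0.6548 V.

V_out ≈ 0.655 V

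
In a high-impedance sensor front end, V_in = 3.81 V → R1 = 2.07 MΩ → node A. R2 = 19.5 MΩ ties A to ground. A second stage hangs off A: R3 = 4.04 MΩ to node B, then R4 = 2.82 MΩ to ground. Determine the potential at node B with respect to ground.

V_B ≈ 1.11 V

Node A sees R2 in parallel with the series input of stage 2, R3 + R4 = 6.860 MΩ.
R2 ‖ (R3+R4) = 5.075 MΩ.
V_A = 3.81 × 5.075/(2.07 + 5.075) = 2.706 V.
V_B = V_A × 0.4111 = 1.112 V.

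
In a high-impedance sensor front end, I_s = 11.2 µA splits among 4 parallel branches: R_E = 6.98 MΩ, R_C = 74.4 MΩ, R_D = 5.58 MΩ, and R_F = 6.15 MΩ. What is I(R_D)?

I ≈ 4.03 µA

ΣG = 1/6.98 + 1/74.4 + 1/5.58 + 1/6.15 = 0.4985.
By the current-divider rule, I = I_s · G_k/ΣG = 11.2 × 0.3595 = 4.026 µA.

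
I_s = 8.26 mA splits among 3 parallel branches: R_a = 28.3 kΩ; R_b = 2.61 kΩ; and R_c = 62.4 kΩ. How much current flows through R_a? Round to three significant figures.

I ≈ 0.672 mA

Total conductance ΣG = 1/28.3 + 1/2.61 + 1/62.4 = 0.4345 (units of 1/kΩ).
R_a takes the fraction G_k/ΣG = 0.03534/0.4345 = 0.08132, so I = 8.26 × 0.08132 = 0.6717 mA.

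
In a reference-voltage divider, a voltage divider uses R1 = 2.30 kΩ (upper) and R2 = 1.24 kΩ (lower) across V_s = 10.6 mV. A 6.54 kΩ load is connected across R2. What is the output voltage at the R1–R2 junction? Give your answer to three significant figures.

V_out ≈ 3.31 mV

The load sits in parallel with R2, giving an effective lower resistance R2' = R2·R_L/(R2+R_L) = 1.042 kΩ.
Voltage divider with the loaded lower leg: V_out = 10.6 × 1.042/(2.30 + 1.042) = 10.6 × 0.3119 = 3.306 mV.
(Unloaded it would be 3.71 mV; the load pulls it down.)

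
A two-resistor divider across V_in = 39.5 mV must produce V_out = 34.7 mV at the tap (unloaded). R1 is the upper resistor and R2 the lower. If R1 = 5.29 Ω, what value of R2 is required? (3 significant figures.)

R2 ≈ 38.2 Ω

Required fraction k = V_out/V_in = 0.8785.
Rearranging, R2 = R1·k/(1−k) = 5.29 × 7.229 = 38.24 Ω.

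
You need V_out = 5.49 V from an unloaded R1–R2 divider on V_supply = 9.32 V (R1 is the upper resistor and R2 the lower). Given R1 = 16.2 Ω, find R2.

R2 ≈ 23.2 Ω

Required fraction k = V_out/V_supply = 0.5891.
Rearranging, R2 = R1·k/(1−k) = 16.2 × 1.433 = 23.22 Ω.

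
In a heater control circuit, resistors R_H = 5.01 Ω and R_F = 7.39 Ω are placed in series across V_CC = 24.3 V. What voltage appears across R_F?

Total series resistance ΣR = 5.01 + 7.39 = 12.40 Ω.
By the voltage-divider rule, V = 24.3 × 7.390/12.40 = 14.48 V.

V ≈ 14.5 V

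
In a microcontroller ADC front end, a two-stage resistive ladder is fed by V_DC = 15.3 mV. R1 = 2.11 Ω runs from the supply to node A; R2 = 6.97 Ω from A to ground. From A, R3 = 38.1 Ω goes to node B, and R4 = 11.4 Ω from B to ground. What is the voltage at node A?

V_A ≈ 11.4 mV

The second stage (R3 + R4 = 49.50 Ω) loads node A in parallel with R2.
R2 ‖ (R3+R4) = 6.110 Ω.
First divider: V_A = V_DC · 6.110/(2.11 + 6.110) = 11.37 mV.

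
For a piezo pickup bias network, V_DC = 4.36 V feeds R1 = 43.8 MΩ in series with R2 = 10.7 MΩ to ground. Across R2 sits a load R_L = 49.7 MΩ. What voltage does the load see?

V_out ≈ 0.730 V

First combine the lower leg with the load: R2 ‖ R_L = 8.804 MΩ.
Now apply the divider: V_out = 4.36 × 0.1674 = 0.7297 V.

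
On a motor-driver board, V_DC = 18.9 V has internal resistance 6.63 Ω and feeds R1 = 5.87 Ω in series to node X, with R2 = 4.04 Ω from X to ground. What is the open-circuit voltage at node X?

V_th ≈ 4.62 V

R1' = 6.63 + 5.87 = 12.50 Ω (source resistance + R1).
With X open, the divider is unloaded: V_th = 18.9 × 4.04/16.54 = 4.616 V.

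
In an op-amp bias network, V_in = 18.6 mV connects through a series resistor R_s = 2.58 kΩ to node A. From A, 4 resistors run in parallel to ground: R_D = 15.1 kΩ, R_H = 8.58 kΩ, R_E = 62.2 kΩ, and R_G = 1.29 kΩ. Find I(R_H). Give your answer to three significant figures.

Equivalent of the parallel group: R_p = 1.027 kΩ.
V_A = 18.6 × 1.027/3.607 = 5.295 mV.
Branch current I = V_A/R_H = 5.295/8.58 = 0.6171 µA.
(Equivalently: I_total = 5.157 µA, then current-divider fraction G_k/ΣG = 0.1197.)

I ≈ 0.617 µA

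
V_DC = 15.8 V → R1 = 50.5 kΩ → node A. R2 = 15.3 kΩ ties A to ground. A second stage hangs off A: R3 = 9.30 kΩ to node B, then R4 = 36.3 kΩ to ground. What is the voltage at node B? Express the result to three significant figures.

V_B ≈ 2.33 V

Looking into the second stage from A: R3 + R4 = 45.60 kΩ appears in parallel with R2.
R2 ‖ (R3+R4) = 11.46 kΩ.
V_A = 15.8 × 11.46/(50.5 + 11.46) = 2.922 V.
Then the unloaded second divider: V_B = V_A × R4/(R3+R4) = 2.922 × 0.7961 = 2.326 V.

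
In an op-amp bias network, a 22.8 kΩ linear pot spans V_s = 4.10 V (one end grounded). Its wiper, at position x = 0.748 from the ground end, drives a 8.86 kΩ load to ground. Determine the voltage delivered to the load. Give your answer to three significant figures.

V_out ≈ 2.07 V

Lower segment x·R_p = 17.05 kΩ; upper segment (1−x)·R_p = 5.746 kΩ.
R_L loads the lower segment: effective lower R = 5.831 kΩ.
Loaded-divider output: V_out = 4.10 × 0.5037 = 2.065 V.
(Unloaded: V_out = x·V_s = 3.07 V.)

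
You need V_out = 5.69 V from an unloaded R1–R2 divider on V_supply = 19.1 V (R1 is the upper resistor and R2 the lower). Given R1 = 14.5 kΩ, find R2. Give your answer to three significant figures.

R2 ≈ 6.15 kΩ

V_out/V_supply = R2/(R1+R2) = 0.2979.
R2 = R1 · 0.2979/(1 − 0.2979) = 6.152 kΩ.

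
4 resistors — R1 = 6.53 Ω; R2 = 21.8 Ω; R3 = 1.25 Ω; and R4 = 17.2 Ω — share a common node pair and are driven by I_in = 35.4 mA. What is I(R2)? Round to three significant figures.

Conductances: ΣG = 1/6.53 + 1/21.8 + 1/1.25 + 1/17.2 = 1.057 (1/Ω).
Current divider: I(R2) = I_in · G_k/ΣG = 35.4 × (0.04587/1.057) = 35.4 × 0.04339 = 1.536 mA.

I ≈ 1.54 mA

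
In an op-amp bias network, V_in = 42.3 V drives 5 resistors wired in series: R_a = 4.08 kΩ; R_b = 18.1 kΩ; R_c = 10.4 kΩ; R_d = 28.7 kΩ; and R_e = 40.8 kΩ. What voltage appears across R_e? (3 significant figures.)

V ≈ 16.9 V

Total series resistance ΣR = 4.08 + 18.1 + 10.4 + 28.7 + 40.8 = 102.1 kΩ.
By the voltage-divider rule, V = 42.3 × 40.80/102.1 = 16.91 V.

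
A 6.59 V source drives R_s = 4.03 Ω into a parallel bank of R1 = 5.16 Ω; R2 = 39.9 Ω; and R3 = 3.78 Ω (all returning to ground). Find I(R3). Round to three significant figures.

I ≈ 0.591 A

Parallel bank: R_p = 1/(1/5.16 + 1/39.9 + 1/3.78) = 2.069 Ω.
V_A = 6.59 × 2.069/6.099 = 2.235 V.
I(R3) = V_A / R3 = 2.235/3.78 = 0.5913 A.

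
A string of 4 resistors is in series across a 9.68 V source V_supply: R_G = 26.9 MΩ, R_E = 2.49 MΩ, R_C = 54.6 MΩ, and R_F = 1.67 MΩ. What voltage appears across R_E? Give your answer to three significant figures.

V ≈ 0.281 V

ΣR = 26.9 + 2.49 + 54.6 + 1.67 = 85.66 MΩ.
V = V_supply · R/ΣR = 9.68 × 0.02907 = 0.2814 V.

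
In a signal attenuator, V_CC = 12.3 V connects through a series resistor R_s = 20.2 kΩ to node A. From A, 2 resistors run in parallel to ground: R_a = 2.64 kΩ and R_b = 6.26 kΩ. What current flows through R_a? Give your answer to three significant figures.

Equivalent of the parallel group: R_p = 1.857 kΩ.
Node voltage V_A = V_CC · R_p/(R_s + R_p) = 12.3 × 0.08419 = 1.035 V.
I(R_a) = V_A / R_a = 1.035/2.64 = 0.3922 mA.
(Check via current divider: I_total = 0.5576 mA; share G_k/ΣG = 0.7034 → same result.)

I ≈ 0.392 mA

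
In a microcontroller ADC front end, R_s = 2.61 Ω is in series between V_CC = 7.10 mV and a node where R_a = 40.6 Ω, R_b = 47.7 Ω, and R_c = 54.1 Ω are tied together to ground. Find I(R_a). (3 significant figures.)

Combine the parallel branches: R_p = (1/40.6 + 1/47.7 + 1/54.1)⁻¹ = 15.61 Ω.
V_A by voltage divider: V_A = 7.10 × 15.61/(2.61 + 15.61) = 6.083 mV.
I(R_a) = V_A / R_a = 6.083/40.6 = 0.1498 mA.

I ≈ 0.150 mA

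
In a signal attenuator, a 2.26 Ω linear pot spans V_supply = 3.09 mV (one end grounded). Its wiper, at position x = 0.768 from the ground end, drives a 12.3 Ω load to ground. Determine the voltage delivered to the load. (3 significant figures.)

V_out ≈ 2.30 mV

The pot divides into 0.5243 Ω above the wiper and 1.736 Ω below.
Lower segment in parallel with the load: 1.736 ‖ 12.3 = 1.521 Ω.
Then V_out = V_supply · 1.521/(0.5243 + 1.521) = 2.298 mV.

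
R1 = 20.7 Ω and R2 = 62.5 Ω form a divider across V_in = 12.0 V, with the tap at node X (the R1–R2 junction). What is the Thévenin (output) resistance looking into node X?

With V_in suppressed (replaced by a short), R_th = R1 ‖ R2 = (20.70 × 62.5)/(20.70 + 62.5) = 15.55 Ω.

R_th ≈ 15.5 Ω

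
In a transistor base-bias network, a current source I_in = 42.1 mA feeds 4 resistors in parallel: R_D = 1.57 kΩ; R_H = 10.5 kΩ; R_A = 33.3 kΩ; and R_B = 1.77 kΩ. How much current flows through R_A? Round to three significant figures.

Conductances: ΣG = 1/1.57 + 1/10.5 + 1/33.3 + 1/1.77 = 1.327 (1/kΩ).
Current divider: I(R_A) = I_in · G_k/ΣG = 42.1 × (0.03003/1.327) = 42.1 × 0.02263 = 0.9526 mA.

I ≈ 0.953 mA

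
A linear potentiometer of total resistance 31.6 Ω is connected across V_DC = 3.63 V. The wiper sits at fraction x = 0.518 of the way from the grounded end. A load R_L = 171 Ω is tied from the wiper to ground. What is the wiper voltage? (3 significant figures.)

V_out ≈ 1.80 V

Lower segment x·R_p = 16.37 Ω; upper segment (1−x)·R_p = 15.23 Ω.
R_L loads the lower segment: effective lower R = 14.94 Ω.
Then V_out = V_DC · 14.94/(15.23 + 14.94) = 1.797 V.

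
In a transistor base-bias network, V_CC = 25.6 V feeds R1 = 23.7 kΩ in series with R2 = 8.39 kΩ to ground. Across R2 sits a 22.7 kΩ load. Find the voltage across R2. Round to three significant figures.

V_out ≈ 5.26 V

First combine the lower leg with the load: R2 ‖ R_L = 6.126 kΩ.
Then V_out = V_CC · R2'/(R1 + R2') = 25.6 × 6.126/29.83 = 5.258 V.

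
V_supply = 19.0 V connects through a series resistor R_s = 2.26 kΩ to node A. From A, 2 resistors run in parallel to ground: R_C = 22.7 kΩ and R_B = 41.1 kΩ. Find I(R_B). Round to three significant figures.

I ≈ 0.400 mA

Parallel bank: R_p = 1/(1/22.7 + 1/41.1) = 14.62 kΩ.
V_A by voltage divider: V_A = 19.0 × 14.62/(2.26 + 14.62) = 16.46 V.
I(R_B) = V_A / R_B = 16.46/41.1 = 0.4004 mA.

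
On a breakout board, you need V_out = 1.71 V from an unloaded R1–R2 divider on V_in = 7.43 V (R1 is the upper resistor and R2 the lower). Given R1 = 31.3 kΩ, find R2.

Required fraction k = V_out/V_in = 0.2301.
Rearranging, R2 = R1·k/(1−k) = 31.3 × 0.2990 = 9.357 kΩ.

R2 ≈ 9.36 kΩ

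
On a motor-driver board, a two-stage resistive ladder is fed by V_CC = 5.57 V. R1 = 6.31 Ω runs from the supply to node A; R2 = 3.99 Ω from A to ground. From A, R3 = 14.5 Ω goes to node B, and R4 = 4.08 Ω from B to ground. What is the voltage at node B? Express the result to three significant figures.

Node A sees R2 in parallel with the series input of stage 2, R3 + R4 = 18.58 Ω.
R2 ‖ (R3+R4) = 3.285 Ω.
First divider: V_A = V_CC · 3.285/(6.31 + 3.285) = 1.907 V.
V_B = V_A × 0.2196 = 0.4187 V.

V_B ≈ 0.419 V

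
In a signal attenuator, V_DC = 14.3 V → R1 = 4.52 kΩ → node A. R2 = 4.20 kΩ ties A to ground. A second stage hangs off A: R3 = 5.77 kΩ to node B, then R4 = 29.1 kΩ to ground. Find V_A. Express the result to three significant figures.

Node A sees R2 in parallel with the series input of stage 2, R3 + R4 = 34.87 kΩ.
R2 ‖ (R3+R4) = 3.749 kΩ.
V_A = 14.3 × 3.749/(4.52 + 3.749) = 6.483 V.

V_A ≈ 6.48 V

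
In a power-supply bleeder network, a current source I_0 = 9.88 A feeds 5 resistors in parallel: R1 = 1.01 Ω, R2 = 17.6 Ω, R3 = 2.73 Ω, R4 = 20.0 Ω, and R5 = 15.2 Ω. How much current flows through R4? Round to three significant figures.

I ≈ 0.323 A

ΣG = 1/1.01 + 1/17.6 + 1/2.73 + 1/20.0 + 1/15.2 = 1.529.
Current divider: I(R4) = I_0 · G_k/ΣG = 9.88 × (0.05000/1.529) = 9.88 × 0.03270 = 0.3231 A.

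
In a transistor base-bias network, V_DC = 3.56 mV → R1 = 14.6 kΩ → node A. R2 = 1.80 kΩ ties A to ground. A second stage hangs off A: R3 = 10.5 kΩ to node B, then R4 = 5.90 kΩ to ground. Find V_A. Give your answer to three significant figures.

V_A ≈ 0.356 mV

Looking into the second stage from A: R3 + R4 = 16.40 kΩ appears in parallel with R2.
Effective lower resistance at A: R2 ‖ 16.40 = 1.622 kΩ.
V_A = 3.56 × 1.622/(14.6 + 1.622) = 0.3560 mV.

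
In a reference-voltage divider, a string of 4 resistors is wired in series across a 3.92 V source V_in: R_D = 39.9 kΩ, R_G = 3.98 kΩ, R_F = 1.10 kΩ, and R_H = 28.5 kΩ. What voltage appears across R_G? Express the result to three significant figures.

ΣR = 39.9 + 3.98 + 1.10 + 28.5 = 73.48 kΩ.
V = V_in · R/ΣR = 3.92 × 0.05416 = 0.2123 V.

V ≈ 0.212 V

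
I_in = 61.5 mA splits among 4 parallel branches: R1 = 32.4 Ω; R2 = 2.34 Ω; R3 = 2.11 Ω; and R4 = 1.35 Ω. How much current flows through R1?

I ≈ 1.13 mA

Conductances: ΣG = 1/32.4 + 1/2.34 + 1/2.11 + 1/1.35 = 1.673 (1/Ω).
Current divider: I(R1) = I_in · G_k/ΣG = 61.5 × (0.03086/1.673) = 61.5 × 0.01845 = 1.135 mA.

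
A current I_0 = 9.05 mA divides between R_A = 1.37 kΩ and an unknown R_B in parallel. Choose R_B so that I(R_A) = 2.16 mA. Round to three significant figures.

In a two-way split, I_A/I_0 = R_B/(R_A + R_B).
With f = 0.2387, R_B = R_A · f/(1−f) = 1.37 × 0.3135 = 0.4295 kΩ.

R_B ≈ 0.429 kΩ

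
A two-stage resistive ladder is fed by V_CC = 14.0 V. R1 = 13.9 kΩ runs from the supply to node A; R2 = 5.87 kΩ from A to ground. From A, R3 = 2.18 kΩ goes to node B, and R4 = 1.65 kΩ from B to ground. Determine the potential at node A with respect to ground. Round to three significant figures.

V_A ≈ 2.00 V

The second stage (R3 + R4 = 3.830 kΩ) loads node A in parallel with R2.
Effective lower resistance at A: R2 ‖ 3.830 = 2.318 kΩ.
So V_A = 14.0 × 0.1429 = 2.001 V.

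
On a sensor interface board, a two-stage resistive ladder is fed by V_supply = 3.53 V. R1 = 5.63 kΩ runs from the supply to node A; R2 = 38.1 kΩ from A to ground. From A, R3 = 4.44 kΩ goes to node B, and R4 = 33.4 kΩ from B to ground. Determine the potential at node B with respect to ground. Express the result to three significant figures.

Node A sees R2 in parallel with the series input of stage 2, R3 + R4 = 37.84 kΩ.
Effective lower resistance at A: R2 ‖ 37.84 = 18.98 kΩ.
First divider: V_A = V_supply · 18.98/(5.63 + 18.98) = 2.723 V.
V_B = V_A × 0.8827 = 2.403 V.

V_B ≈ 2.40 V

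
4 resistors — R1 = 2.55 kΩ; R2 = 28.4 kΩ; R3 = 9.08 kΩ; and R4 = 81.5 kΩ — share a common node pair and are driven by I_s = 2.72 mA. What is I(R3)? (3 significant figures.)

I ≈ 0.545 mA

Total conductance ΣG = 1/2.55 + 1/28.4 + 1/9.08 + 1/81.5 = 0.5498 (units of 1/kΩ).
R3 takes the fraction G_k/ΣG = 0.1101/0.5498 = 0.2003, so I = 2.72 × 0.2003 = 0.5449 mA.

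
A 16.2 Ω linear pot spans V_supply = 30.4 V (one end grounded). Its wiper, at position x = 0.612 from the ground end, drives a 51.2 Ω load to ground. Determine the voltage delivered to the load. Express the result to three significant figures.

V_out ≈ 17.3 V

Split the track: R_lower = x·R_p = 9.914 Ω, R_upper = (1−x)·R_p = 6.286 Ω.
R_L loads the lower segment: effective lower R = 8.306 Ω.
V_out = 30.4 × 8.306/(6.286 + 8.306) = 17.30 V.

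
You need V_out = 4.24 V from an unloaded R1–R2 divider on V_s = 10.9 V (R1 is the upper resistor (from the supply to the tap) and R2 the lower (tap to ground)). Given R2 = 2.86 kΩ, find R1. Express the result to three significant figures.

R1 ≈ 4.49 kΩ

Required fraction k = V_out/V_s = 0.3890.
R1 = R2·(1/k − 1) = 2.86 × 1.571 = 4.492 kΩ.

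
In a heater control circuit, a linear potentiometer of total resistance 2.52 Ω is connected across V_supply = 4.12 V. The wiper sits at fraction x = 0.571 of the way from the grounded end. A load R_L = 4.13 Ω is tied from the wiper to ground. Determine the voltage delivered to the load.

The pot divides into 1.081 Ω above the wiper and 1.439 Ω below.
R_L loads the lower segment: effective lower R = 1.067 Ω.
Loaded-divider output: V_out = 4.12 × 0.4968 = 2.047 V.

V_out ≈ 2.05 V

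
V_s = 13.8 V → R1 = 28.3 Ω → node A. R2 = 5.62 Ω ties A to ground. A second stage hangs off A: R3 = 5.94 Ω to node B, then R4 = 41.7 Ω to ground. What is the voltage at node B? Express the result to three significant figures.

Node A sees R2 in parallel with the series input of stage 2, R3 + R4 = 47.64 Ω.
Effective lower resistance at A: R2 ‖ 47.64 = 5.027 Ω.
V_A = 13.8 × 5.027/(28.3 + 5.027) = 2.082 V.
Stage 2 is unloaded, so V_B = V_A · R4/(R3+R4) = 2.082 × 41.7/47.64 = 1.822 V.

V_B ≈ 1.82 V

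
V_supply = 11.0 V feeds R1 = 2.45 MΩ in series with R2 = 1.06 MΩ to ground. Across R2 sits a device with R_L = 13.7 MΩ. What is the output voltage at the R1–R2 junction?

V_out ≈ 3.15 V

First combine the lower leg with the load: R2 ‖ R_L = 0.9839 MΩ.
Voltage divider with the loaded lower leg: V_out = 11.0 × 0.9839/(2.45 + 0.9839) = 11.0 × 0.2865 = 3.152 V.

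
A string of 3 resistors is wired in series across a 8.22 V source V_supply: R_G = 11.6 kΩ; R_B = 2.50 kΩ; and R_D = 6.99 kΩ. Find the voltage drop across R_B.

V ≈ 0.974 V

Series total: ΣR = 11.6 + 2.50 + 6.99 = 21.09 kΩ.
By the voltage-divider rule, V = 8.22 × 2.500/21.09 = 0.9744 V.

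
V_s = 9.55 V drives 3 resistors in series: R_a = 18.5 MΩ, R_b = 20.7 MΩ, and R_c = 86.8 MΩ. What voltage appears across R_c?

Total series resistance ΣR = 18.5 + 20.7 + 86.8 = 126.0 MΩ.
By the voltage-divider rule, V = 9.55 × 86.80/126.0 = 6.579 V.

V ≈ 6.58 V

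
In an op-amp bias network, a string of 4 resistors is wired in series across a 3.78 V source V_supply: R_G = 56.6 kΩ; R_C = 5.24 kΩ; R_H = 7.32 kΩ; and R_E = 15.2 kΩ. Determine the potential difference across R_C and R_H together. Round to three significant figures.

V ≈ 0.563 V

Total series resistance ΣR = 56.6 + 5.24 + 7.32 + 15.2 = 84.36 kΩ.
R_{R_C..R_H} = 5.24 + 7.32 = 12.56 kΩ.
V = V_supply · R/ΣR = 3.78 × 0.1489 = 0.5628 V.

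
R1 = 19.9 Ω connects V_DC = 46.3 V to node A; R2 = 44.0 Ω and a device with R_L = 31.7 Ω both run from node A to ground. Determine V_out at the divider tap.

R2 ‖ R_L = (44.0 × 31.7)/(44.0 + 31.7) = 18.43 Ω.
Voltage divider with the loaded lower leg: V_out = 46.3 × 18.43/(19.9 + 18.43) = 46.3 × 0.4808 = 22.26 V.
(Unloaded it would be 31.9 V; the load pulls it down.)

V_out ≈ 22.3 V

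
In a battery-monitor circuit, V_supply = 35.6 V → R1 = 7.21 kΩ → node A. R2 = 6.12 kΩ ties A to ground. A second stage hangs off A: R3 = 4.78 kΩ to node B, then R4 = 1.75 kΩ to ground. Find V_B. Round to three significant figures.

V_B ≈ 2.91 V

Looking into the second stage from A: R3 + R4 = 6.530 kΩ appears in parallel with R2.
R2 ‖ (R3+R4) = 3.159 kΩ.
So V_A = 35.6 × 0.3047 = 10.85 V.
Stage 2 is unloaded, so V_B = V_A · R4/(R3+R4) = 10.85 × 1.75/6.530 = 2.907 V.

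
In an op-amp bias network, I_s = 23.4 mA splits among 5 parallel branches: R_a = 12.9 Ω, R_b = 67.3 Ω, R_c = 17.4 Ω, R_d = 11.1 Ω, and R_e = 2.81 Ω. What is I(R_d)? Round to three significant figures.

I ≈ 3.54 mA

Conductances: ΣG = 1/12.9 + 1/67.3 + 1/17.4 + 1/11.1 + 1/2.81 = 0.5958 (1/Ω).
Current divider: I(R_d) = I_s · G_k/ΣG = 23.4 × (0.09009/0.5958) = 23.4 × 0.1512 = 3.538 mA.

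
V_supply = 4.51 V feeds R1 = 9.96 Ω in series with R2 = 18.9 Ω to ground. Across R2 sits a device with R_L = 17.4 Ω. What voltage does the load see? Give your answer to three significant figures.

The load sits in parallel with R2, giving an effective lower resistance R2' = R2·R_L/(R2+R_L) = 9.060 Ω.
Then V_out = V_supply · R2'/(R1 + R2') = 4.51 × 9.060/19.02 = 2.148 V.

V_out ≈ 2.15 V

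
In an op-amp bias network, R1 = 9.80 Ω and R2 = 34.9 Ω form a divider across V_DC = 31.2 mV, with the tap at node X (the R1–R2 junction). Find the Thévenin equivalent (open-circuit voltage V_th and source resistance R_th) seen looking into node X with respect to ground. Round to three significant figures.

V_th ≈ 24.4 mV, R_th ≈ 7.65 Ω

With X open, the divider is unloaded: V_th = 31.2 × 34.9/44.70 = 24.36 mV.
Zeroing V_DC shorts the top of R1 to ground, so R_th = R1 ‖ R2 = 7.651 Ω.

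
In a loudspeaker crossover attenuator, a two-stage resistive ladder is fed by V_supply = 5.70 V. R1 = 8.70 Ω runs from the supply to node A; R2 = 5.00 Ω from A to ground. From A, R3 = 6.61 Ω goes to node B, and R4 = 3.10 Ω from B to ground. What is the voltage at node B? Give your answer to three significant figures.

Node A sees R2 in parallel with the series input of stage 2, R3 + R4 = 9.710 Ω.
Effective lower resistance at A: R2 ‖ 9.710 = 3.300 Ω.
So V_A = 5.70 × 0.2750 = 1.568 V.
Then the unloaded second divider: V_B = V_A × R4/(R3+R4) = 1.568 × 0.3193 = 0.5005 V.

V_B ≈ 0.500 V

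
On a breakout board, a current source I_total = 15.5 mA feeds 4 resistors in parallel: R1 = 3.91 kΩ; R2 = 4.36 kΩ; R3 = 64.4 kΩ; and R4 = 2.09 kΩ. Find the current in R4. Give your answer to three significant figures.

Total conductance ΣG = 1/3.91 + 1/4.36 + 1/64.4 + 1/2.09 = 0.9791 (units of 1/kΩ).
Current divider: I(R4) = I_total · G_k/ΣG = 15.5 × (0.4785/0.9791) = 15.5 × 0.4887 = 7.575 mA.

I ≈ 7.57 mA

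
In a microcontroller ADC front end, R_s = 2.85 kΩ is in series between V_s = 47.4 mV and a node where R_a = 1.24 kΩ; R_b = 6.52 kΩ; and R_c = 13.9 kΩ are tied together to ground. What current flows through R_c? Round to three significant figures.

I ≈ 0.865 µA

Parallel bank: R_p = 1/(1/1.24 + 1/6.52 + 1/13.9) = 0.9692 kΩ.
Node voltage V_A = V_s · R_p/(R_s + R_p) = 47.4 × 0.2538 = 12.03 mV.
I(R_c) = V_A / R_c = 12.03/13.9 = 0.8654 µA.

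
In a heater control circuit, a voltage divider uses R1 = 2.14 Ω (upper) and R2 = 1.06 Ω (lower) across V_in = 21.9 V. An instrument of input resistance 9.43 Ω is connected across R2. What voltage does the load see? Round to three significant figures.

First combine the lower leg with the load: R2 ‖ R_L = 0.9529 Ω.
Then V_out = V_in · R2'/(R1 + R2') = 21.9 × 0.9529/3.093 = 6.747 V.

V_out ≈ 6.75 V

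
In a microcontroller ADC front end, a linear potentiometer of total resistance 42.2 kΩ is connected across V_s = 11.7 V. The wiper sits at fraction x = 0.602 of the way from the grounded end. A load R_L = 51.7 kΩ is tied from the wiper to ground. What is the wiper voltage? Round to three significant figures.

Lower segment x·R_p = 25.40 kΩ; upper segment (1−x)·R_p = 16.80 kΩ.
R_L loads the lower segment: effective lower R = 17.03 kΩ.
Then V_out = V_s · 17.03/(16.80 + 17.03) = 5.891 V.
(Unloaded: V_out = x·V_s = 7.04 V.)

V_out ≈ 5.89 V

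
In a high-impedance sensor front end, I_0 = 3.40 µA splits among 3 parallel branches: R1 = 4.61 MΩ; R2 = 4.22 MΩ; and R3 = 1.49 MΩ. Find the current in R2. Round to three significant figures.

I ≈ 0.716 µA

ΣG = 1/4.61 + 1/4.22 + 1/1.49 = 1.125.
Current divider: I(R2) = I_0 · G_k/ΣG = 3.40 × (0.2370/1.125) = 3.40 × 0.2106 = 0.7161 µA.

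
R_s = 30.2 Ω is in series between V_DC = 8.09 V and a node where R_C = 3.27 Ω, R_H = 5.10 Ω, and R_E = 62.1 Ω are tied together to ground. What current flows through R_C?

Parallel bank: R_p = 1/(1/3.27 + 1/5.10 + 1/62.1) = 1.931 Ω.
V_A by voltage divider: V_A = 8.09 × 1.931/(30.2 + 1.931) = 0.4861 V.
I(R_C) = V_A / R_C = 0.4861/3.27 = 0.1486 A.
(Equivalently: I_total = 0.2518 A, then current-divider fraction G_k/ΣG = 0.5904.)

I ≈ 0.149 A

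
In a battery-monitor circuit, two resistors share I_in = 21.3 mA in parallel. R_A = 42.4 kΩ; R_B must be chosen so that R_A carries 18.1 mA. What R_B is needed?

R_B ≈ 240 kΩ

The fraction through R_A equals R_B/(R_A+R_B).
With f = 0.8498, R_B = R_A · f/(1−f) = 42.4 × 5.656 = 239.8 kΩ.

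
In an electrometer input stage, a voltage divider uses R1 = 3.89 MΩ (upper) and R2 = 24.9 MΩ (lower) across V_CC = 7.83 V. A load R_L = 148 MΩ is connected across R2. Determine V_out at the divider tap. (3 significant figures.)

The load sits in parallel with R2, giving an effective lower resistance R2' = R2·R_L/(R2+R_L) = 21.31 MΩ.
Voltage divider with the loaded lower leg: V_out = 7.83 × 21.31/(3.89 + 21.31) = 7.83 × 0.8457 = 6.622 V.

V_out ≈ 6.62 V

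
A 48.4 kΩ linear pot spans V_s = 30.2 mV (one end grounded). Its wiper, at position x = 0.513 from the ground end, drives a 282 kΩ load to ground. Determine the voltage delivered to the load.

V_out ≈ 14.9 mV

Lower segment x·R_p = 24.83 kΩ; upper segment (1−x)·R_p = 23.57 kΩ.
Lower segment in parallel with the load: 24.83 ‖ 282 = 22.82 kΩ.
Then V_out = V_s · 22.82/(23.57 + 22.82) = 14.86 mV.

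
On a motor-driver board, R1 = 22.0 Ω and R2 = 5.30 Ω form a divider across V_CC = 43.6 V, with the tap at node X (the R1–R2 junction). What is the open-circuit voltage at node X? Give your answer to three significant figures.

V_th ≈ 8.46 V

V_th is the unloaded tap voltage: V_CC · R2/(R1+R2) = 43.6 × 0.1941 = 8.464 V.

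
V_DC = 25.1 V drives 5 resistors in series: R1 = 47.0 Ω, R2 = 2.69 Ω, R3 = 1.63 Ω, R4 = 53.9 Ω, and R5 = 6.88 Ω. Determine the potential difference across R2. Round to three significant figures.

V ≈ 0.602 V

Series total: ΣR = 47.0 + 2.69 + 1.63 + 53.9 + 6.88 = 112.1 Ω.
V = V_DC · R/ΣR = 25.1 × 0.02400 = 0.6023 V.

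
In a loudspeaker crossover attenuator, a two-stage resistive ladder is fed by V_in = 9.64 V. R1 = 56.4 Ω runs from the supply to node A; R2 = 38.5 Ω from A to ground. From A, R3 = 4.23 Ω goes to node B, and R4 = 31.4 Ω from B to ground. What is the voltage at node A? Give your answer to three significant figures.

Looking into the second stage from A: R3 + R4 = 35.63 Ω appears in parallel with R2.
R2 ‖ (R3+R4) = 18.50 Ω.
So V_A = 9.64 × 0.2470 = 2.381 V.

V_A ≈ 2.38 V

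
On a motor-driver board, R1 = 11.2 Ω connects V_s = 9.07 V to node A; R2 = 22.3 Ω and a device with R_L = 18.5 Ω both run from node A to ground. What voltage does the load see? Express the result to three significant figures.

First combine the lower leg with the load: R2 ‖ R_L = 10.11 Ω.
Then V_out = V_s · R2'/(R1 + R2') = 9.07 × 10.11/21.31 = 4.303 V.

V_out ≈ 4.30 V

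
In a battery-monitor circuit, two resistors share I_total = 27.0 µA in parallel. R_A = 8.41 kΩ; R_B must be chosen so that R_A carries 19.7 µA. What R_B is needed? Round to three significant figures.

The fraction through R_A equals R_B/(R_A+R_B).
19.7/27.0 = R_B/(R_A + R_B) → R_B = R_A · (0.7296)/(1 − 0.7296) = 8.41 × 2.699 = 22.70 kΩ.

R_B ≈ 22.7 kΩ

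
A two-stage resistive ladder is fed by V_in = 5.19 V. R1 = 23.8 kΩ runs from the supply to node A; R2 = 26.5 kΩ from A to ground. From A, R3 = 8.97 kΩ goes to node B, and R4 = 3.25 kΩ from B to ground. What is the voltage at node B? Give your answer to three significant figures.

Looking into the second stage from A: R3 + R4 = 12.22 kΩ appears in parallel with R2.
Effective lower resistance at A: R2 ‖ 12.22 = 8.363 kΩ.
So V_A = 5.19 × 0.2600 = 1.350 V.
Stage 2 is unloaded, so V_B = V_A · R4/(R3+R4) = 1.350 × 3.25/12.22 = 0.3589 V.

V_B ≈ 0.359 V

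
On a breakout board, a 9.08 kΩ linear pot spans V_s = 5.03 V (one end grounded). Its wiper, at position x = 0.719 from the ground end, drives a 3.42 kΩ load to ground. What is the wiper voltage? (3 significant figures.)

V_out ≈ 2.35 V

The pot divides into 2.551 kΩ above the wiper and 6.529 kΩ below.
Lower segment in parallel with the load: 6.529 ‖ 3.42 = 2.244 kΩ.
V_out = 5.03 × 2.244/(2.551 + 2.244) = 2.354 V.
(Unloaded: V_out = x·V_s = 3.62 V.)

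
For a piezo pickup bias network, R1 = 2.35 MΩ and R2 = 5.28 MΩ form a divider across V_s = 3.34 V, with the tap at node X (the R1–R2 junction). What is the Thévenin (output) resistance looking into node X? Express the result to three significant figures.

Zeroing V_s shorts the top of R1 to ground, so R_th = R1 ‖ R2 = 1.626 MΩ.

R_th ≈ 1.63 MΩ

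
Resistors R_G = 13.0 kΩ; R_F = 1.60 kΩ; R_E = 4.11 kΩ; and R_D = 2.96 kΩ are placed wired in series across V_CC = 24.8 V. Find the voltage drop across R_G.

V ≈ 14.9 V

Total series resistance ΣR = 13.0 + 1.60 + 4.11 + 2.96 = 21.67 kΩ.
V = V_CC · R/ΣR = 24.8 × 0.5999 = 14.88 V.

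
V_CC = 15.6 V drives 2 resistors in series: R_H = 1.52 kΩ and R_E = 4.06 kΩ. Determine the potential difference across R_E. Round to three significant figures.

ΣR = 1.52 + 4.06 = 5.580 kΩ.
Voltage divider: V = V_CC · (4.060 / 5.580) = 15.6 × 0.7276 = 11.35 V.

V ≈ 11.4 V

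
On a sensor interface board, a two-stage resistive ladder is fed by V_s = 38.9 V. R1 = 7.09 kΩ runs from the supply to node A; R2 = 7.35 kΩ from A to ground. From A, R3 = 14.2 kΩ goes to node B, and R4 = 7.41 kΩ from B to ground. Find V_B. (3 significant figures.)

Looking into the second stage from A: R3 + R4 = 21.61 kΩ appears in parallel with R2.
Effective lower resistance at A: R2 ‖ 21.61 = 5.485 kΩ.
V_A = 38.9 × 5.485/(7.09 + 5.485) = 16.97 V.
Then the unloaded second divider: V_B = V_A × R4/(R3+R4) = 16.97 × 0.3429 = 5.818 V.

V_B ≈ 5.82 V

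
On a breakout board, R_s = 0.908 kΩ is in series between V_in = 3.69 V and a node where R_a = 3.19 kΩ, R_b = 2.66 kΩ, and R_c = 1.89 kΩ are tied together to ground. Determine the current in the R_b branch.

I ≈ 0.659 mA

Combine the parallel branches: R_p = (1/3.19 + 1/2.66 + 1/1.89)⁻¹ = 0.8207 kΩ.
V_A = 3.69 × 0.8207/1.729 = 1.752 V.
I(R_b) = V_A / R_b = 1.752/2.66 = 0.6586 mA.
(Equivalently: I_total = 2.135 mA, then current-divider fraction G_k/ΣG = 0.3085.)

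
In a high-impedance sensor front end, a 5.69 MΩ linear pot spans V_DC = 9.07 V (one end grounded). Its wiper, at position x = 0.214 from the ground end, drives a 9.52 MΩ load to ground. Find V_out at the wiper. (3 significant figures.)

V_out ≈ 1.76 V

Lower segment x·R_p = 1.218 MΩ; upper segment (1−x)·R_p = 4.472 MΩ.
R_L loads the lower segment: effective lower R = 1.080 MΩ.
Then V_out = V_DC · 1.080/(4.472 + 1.080) = 1.764 V.
(Unloaded: V_out = x·V_DC = 1.94 V.)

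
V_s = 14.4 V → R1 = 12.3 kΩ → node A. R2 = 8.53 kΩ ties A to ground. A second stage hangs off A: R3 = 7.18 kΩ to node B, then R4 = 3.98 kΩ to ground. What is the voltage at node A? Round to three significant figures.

V_A ≈ 4.06 V

Looking into the second stage from A: R3 + R4 = 11.16 kΩ appears in parallel with R2.
Effective lower resistance at A: R2 ‖ 11.16 = 4.835 kΩ.
V_A = 14.4 × 4.835/(12.3 + 4.835) = 4.063 V.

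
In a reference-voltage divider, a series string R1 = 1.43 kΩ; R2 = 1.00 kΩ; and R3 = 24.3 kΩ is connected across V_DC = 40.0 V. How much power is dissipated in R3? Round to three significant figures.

ΣR = 26.73 kΩ → I = 40.0/26.73 = 1.496 mA.
P(R3) = I²·R3 = (1.496)² × 24.3 = 54.42 mW.

P ≈ 54.4 mW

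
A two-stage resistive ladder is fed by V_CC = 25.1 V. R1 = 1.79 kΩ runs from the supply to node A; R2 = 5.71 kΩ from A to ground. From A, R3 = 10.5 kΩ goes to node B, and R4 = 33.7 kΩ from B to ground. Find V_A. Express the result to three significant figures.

Node A sees R2 in parallel with the series input of stage 2, R3 + R4 = 44.20 kΩ.
R2 ‖ (R3+R4) = 5.057 kΩ.
First divider: V_A = V_CC · 5.057/(1.79 + 5.057) = 18.54 V.

V_A ≈ 18.5 V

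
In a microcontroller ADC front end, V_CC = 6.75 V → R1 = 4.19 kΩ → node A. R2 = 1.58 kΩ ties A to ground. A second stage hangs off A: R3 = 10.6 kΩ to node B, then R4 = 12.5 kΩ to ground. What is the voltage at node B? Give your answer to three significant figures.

Node A sees R2 in parallel with the series input of stage 2, R3 + R4 = 23.10 kΩ.
R2 ‖ (R3+R4) = 1.479 kΩ.
So V_A = 6.75 × 0.2609 = 1.761 V.
Stage 2 is unloaded, so V_B = V_A · R4/(R3+R4) = 1.761 × 12.5/23.10 = 0.9529 V.

V_B ≈ 0.953 V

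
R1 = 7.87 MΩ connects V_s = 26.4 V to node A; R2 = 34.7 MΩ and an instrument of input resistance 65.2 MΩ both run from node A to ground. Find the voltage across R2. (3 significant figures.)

The load sits in parallel with R2, giving an effective lower resistance R2' = R2·R_L/(R2+R_L) = 22.65 MΩ.
Then V_out = V_s · R2'/(R1 + R2') = 26.4 × 22.65/30.52 = 19.59 V.
(Unloaded it would be 21.5 V; the load pulls it down.)

V_out ≈ 19.6 V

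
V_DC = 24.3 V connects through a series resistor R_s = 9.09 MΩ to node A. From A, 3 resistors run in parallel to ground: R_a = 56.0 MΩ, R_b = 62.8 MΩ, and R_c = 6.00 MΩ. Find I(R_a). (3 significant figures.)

I ≈ 0.154 µA

Combine the parallel branches: R_p = (1/56.0 + 1/62.8 + 1/6.00)⁻¹ = 4.989 MΩ.
Node voltage V_A = V_DC · R_p/(R_s + R_p) = 24.3 × 0.3544 = 8.611 V.
I(R_a) = V_A / R_a = 8.611/56.0 = 0.1538 µA.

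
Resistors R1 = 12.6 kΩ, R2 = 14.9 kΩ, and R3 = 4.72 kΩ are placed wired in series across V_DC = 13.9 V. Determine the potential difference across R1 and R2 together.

Series total: ΣR = 12.6 + 14.9 + 4.72 = 32.22 kΩ.
R_{R1..R2} = 12.6 + 14.9 = 27.50 kΩ.
V = V_DC · R/ΣR = 13.9 × 0.8535 = 11.86 V.

V ≈ 11.9 V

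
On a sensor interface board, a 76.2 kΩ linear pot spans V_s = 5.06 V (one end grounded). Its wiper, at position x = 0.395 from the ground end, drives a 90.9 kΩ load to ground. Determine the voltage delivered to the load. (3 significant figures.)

V_out ≈ 1.67 V

The pot divides into 46.10 kΩ above the wiper and 30.10 kΩ below.
R_L loads the lower segment: effective lower R = 22.61 kΩ.
V_out = 5.06 × 22.61/(46.10 + 22.61) = 1.665 V.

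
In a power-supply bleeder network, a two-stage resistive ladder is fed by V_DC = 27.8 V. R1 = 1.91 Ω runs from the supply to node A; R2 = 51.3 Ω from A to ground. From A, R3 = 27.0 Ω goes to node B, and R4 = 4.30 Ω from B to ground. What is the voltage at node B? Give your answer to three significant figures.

V_B ≈ 3.48 V

Node A sees R2 in parallel with the series input of stage 2, R3 + R4 = 31.30 Ω.
R2 ‖ (R3+R4) = 19.44 Ω.
First divider: V_A = V_DC · 19.44/(1.91 + 19.44) = 25.31 V.
Stage 2 is unloaded, so V_B = V_A · R4/(R3+R4) = 25.31 × 4.30/31.30 = 3.477 V.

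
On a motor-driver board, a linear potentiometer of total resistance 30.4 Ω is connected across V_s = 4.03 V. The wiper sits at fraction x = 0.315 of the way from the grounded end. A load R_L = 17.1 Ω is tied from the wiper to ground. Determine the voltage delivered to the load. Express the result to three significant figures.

V_out ≈ 0.917 V

Lower segment x·R_p = 9.576 Ω; upper segment (1−x)·R_p = 20.82 Ω.
(x·R_p) ‖ R_L = 6.138 Ω.
V_out = 4.03 × 6.138/(20.82 + 6.138) = 0.9175 V.
(Unloaded: V_out = x·V_s = 1.27 V.)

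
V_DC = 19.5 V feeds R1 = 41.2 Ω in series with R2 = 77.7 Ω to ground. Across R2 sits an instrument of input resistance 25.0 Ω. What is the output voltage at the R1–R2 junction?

The load sits in parallel with R2, giving an effective lower resistance R2' = R2·R_L/(R2+R_L) = 18.91 Ω.
Then V_out = V_DC · R2'/(R1 + R2') = 19.5 × 18.91/60.11 = 6.135 V.

V_out ≈ 6.14 V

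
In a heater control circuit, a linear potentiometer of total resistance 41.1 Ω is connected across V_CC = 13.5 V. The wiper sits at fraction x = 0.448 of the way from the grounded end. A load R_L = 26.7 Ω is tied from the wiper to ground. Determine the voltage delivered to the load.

Split the track: R_lower = x·R_p = 18.41 Ω, R_upper = (1−x)·R_p = 22.69 Ω.
R_L loads the lower segment: effective lower R = 10.90 Ω.
Then V_out = V_CC · 10.90/(22.69 + 10.90) = 4.380 V.

V_out ≈ 4.38 V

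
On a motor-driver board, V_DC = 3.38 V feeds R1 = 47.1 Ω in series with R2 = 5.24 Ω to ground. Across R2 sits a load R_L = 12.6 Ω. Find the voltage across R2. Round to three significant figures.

V_out ≈ 0.246 V

The load sits in parallel with R2, giving an effective lower resistance R2' = R2·R_L/(R2+R_L) = 3.701 Ω.
Then V_out = V_DC · R2'/(R1 + R2') = 3.38 × 3.701/50.80 = 0.2462 V.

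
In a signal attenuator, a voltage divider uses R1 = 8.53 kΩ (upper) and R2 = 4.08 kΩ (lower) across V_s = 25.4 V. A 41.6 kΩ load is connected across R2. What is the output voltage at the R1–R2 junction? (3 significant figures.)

V_out ≈ 7.71 V

First combine the lower leg with the load: R2 ‖ R_L = 3.716 kΩ.
Now apply the divider: V_out = 25.4 × 0.3034 = 7.707 V.
(Unloaded it would be 8.22 V; the load pulls it down.)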